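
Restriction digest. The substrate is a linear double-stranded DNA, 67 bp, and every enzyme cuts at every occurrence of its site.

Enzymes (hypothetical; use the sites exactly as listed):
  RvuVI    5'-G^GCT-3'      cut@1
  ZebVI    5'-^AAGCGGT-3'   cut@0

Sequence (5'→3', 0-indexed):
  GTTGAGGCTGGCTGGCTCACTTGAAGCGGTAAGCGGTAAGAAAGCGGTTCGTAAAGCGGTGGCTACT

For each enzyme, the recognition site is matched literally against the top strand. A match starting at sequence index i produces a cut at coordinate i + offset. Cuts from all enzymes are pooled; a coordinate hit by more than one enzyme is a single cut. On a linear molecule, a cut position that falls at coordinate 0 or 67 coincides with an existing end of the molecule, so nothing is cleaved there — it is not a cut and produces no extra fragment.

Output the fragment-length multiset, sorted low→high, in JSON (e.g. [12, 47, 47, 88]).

Scan for sites:
  RvuVI GGCT/1: at [5, 9, 13, 60] ⇒ [6, 10, 14, 61]
  ZebVI AAGCGGT/0: at [23, 30, 41, 53] ⇒ [23, 30, 41, 53]

Pooled cuts: [6, 10, 14, 23, 30, 41, 53, 61]

Fragments:
  [0,6): 6 bp
  [6,10): 4 bp
  [10,14): 4 bp
  [14,23): 9 bp
  [23,30): 7 bp
  [30,41): 11 bp
  [41,53): 12 bp
  [53,61): 8 bp
  [61,67): 6 bp

[4,4,6,6,7,8,9,11,12]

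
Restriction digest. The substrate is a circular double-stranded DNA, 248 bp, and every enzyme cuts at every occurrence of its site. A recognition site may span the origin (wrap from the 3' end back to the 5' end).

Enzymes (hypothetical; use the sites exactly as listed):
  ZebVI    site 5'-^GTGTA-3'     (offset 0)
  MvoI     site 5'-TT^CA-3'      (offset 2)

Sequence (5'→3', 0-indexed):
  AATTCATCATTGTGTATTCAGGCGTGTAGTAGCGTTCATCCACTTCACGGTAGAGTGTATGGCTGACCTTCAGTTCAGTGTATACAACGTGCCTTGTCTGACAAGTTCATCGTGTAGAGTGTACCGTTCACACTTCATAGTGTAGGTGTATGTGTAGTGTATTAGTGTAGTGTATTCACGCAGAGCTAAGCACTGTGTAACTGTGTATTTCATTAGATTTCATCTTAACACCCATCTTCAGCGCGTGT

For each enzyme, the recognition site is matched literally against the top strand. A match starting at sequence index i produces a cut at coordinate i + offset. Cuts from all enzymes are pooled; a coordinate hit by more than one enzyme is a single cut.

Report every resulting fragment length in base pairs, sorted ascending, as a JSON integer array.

[2,4,4,5,5,5,5,6,6,6,7,7,7,7,7,8,8,8,8,9,9,10,10,13,16,18,18,30]

Per-enzyme occurrences:
  ZebVI (GTGTA, off=0): starts [11, 23, 54, 77, 111, 118, 139, 145, 151, 156, 164, 169, 194, 202, 244] → cuts [11, 23, 54, 77, 111, 118, 139, 145, 151, 156, 164, 169, 194, 202, 244]
  MvoI (TTCA, off=2): starts [2, 16, 34, 43, 68, 73, 105, 126, 133, 174, 208, 218, 236] → cuts [4, 18, 36, 45, 70, 75, 107, 128, 135, 176, 210, 220, 238]

Pooled cuts: [4, 11, 18, 23, 36, 45, 54, 70, 75, 77, 107, 111, 118, 128, 135, 139, 145, 151, 156, 164, 169, 176, 194, 202, 210, 220, 238, 244]

Fragment lengths:
  4→11: 7 bp
  11→18: 7 bp
  18→23: 5 bp
  23→36: 13 bp
  36→45: 9 bp
  45→54: 9 bp
  54→70: 16 bp
  70→75: 5 bp
  75→77: 2 bp
  77→107: 30 bp
  107→111: 4 bp
  111→118: 7 bp
  118→128: 10 bp
  128→135: 7 bp
  135→139: 4 bp
  139→145: 6 bp
  145→151: 6 bp
  151→156: 5 bp
  156→164: 8 bp
  164→169: 5 bp
  169→176: 7 bp
  176→194: 18 bp
  194→202: 8 bp
  202→210: 8 bp
  210→220: 10 bp
  220→238: 18 bp
  238→244: 6 bp
  244→4 (wrap): 248-244+4 = 8 bp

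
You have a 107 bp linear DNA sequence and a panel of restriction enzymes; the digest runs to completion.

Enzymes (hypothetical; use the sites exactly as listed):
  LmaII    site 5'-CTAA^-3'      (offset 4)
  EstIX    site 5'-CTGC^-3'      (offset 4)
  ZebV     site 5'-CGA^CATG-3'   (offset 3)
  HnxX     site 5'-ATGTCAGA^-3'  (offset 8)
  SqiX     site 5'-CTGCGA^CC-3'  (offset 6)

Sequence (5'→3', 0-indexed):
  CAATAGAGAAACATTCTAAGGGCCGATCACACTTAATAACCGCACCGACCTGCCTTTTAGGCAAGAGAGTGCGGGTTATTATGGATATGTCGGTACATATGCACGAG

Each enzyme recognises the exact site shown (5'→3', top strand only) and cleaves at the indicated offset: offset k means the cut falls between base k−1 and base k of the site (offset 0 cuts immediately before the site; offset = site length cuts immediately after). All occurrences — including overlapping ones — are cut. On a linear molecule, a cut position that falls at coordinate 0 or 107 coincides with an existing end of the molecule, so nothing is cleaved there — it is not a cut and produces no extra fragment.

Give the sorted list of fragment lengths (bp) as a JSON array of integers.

Site scan:
  LmaII (CTAA, off=4): starts [15] → cuts [19]
  EstIX (CTGC, off=4): starts [49] → cuts [53]
  ZebV (CGACATG, off=3): no sites
  HnxX (ATGTCAGA, off=8): no sites
  SqiX (CTGCGACC, off=6): no sites

All cut coordinates (distinct, sorted): [19, 53]

Fragment lengths:
  [0,19): 19 bp
  [19,53): 34 bp
  [53,107): 54 bp

[19,34,54]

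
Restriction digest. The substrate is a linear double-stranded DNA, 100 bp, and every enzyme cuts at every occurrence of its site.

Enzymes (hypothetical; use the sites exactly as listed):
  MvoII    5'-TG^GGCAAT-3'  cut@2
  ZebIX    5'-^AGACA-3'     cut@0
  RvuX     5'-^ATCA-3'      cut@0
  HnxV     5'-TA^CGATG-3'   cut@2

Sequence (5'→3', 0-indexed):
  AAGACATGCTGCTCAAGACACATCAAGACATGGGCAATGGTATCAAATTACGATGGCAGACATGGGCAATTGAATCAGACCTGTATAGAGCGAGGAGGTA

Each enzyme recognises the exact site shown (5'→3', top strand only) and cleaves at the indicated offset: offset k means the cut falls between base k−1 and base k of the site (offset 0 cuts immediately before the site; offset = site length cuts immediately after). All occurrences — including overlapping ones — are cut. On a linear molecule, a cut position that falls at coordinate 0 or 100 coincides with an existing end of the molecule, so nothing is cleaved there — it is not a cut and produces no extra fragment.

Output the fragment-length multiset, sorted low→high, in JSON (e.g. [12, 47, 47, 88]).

Site scan:
  MvoII (TGGGCAAT, off=2): starts [30, 62] → cuts [32, 64]
  ZebIX (AGACA, off=0): starts [1, 15, 25, 57] → cuts [1, 15, 25, 57]
  RvuX (ATCA, off=0): starts [21, 41, 73] → cuts [21, 41, 73]
  HnxV (TACGATG, off=2): starts [48] → cuts [50]

Pooled cuts: [1, 15, 21, 25, 32, 41, 50, 57, 64, 73]

Fragments:
  [0,1): 1 bp
  [1,15): 14 bp
  [15,21): 6 bp
  [21,25): 4 bp
  [25,32): 7 bp
  [32,41): 9 bp
  [41,50): 9 bp
  [50,57): 7 bp
  [57,64): 7 bp
  [64,73): 9 bp
  [73,100): 27 bp

[1,4,6,7,7,7,9,9,9,14,27]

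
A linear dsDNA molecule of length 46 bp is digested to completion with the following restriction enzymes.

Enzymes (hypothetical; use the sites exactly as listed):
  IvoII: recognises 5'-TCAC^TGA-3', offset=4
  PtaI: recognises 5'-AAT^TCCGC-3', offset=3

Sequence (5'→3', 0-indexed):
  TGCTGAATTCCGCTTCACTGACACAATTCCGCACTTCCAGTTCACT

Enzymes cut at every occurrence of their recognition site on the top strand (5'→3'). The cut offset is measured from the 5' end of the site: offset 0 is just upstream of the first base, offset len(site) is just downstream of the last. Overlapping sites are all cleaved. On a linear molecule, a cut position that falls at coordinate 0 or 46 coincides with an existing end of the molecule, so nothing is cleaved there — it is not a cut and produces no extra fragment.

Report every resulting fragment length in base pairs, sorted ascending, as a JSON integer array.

Per-enzyme occurrences:
  IvoII TCACTGA/4: at [14] ⇒ [18]
  PtaI AATTCCGC/3: at [5, 24] ⇒ [8, 27]

All cut coordinates (distinct, sorted): [8, 18, 27]

Fragments:
  [0,8): 8 bp
  [8,18): 10 bp
  [18,27): 9 bp
  [27,46): 19 bp

[8,9,10,19]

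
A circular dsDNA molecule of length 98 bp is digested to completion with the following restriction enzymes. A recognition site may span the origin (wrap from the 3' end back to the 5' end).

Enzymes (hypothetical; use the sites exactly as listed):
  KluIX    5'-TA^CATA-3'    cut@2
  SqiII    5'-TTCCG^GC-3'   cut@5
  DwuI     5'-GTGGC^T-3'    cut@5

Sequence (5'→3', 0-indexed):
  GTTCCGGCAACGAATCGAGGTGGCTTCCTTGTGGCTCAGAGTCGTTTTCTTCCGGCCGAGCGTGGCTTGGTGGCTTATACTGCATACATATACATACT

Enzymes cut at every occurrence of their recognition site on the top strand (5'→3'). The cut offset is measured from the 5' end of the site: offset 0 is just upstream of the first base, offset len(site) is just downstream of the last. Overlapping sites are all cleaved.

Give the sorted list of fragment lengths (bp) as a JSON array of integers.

[6,8,11,12,12,12,18,19]

Site scan:
  KluIX (TACATA, off=2): starts [84, 90] → cuts [86, 92]
  SqiII (TTCCGGC, off=5): starts [1, 49] → cuts [6, 54]
  DwuI (GTGGCT, off=5): starts [19, 30, 61, 69] → cuts [24, 35, 66, 74]

All cut coordinates (distinct, sorted): [6, 24, 35, 54, 66, 74, 86, 92]

Fragment lengths:
  6→24: 18 bp
  24→35: 11 bp
  35→54: 19 bp
  54→66: 12 bp
  66→74: 8 bp
  74→86: 12 bp
  86→92: 6 bp
  92→6 (wrap): 98-92+6 = 12 bp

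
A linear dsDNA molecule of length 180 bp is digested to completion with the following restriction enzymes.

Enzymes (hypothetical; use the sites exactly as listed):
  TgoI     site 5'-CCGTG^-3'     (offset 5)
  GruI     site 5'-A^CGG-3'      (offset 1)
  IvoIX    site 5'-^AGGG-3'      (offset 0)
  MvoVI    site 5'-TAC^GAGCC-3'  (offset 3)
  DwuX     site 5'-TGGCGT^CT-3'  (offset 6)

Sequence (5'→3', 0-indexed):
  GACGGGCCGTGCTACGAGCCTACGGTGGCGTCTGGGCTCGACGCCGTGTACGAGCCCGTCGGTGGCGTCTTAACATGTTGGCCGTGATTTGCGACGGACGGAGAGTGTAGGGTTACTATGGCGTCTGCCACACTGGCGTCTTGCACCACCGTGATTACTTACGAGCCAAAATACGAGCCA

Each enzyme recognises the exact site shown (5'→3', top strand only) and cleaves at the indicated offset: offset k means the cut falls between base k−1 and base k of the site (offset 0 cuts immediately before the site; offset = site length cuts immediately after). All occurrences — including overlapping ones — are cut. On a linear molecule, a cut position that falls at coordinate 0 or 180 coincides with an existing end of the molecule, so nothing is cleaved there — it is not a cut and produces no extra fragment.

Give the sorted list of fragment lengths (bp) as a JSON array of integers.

[2,3,4,4,6,7,8,9,9,9,10,12,14,15,16,17,17,18]

Per-enzyme occurrences:
  TgoI (CCGTG, off=5): starts [6, 43, 81, 148] → cuts [11, 48, 86, 153]
  GruI (ACGG, off=1): starts [1, 21, 93, 97] → cuts [2, 22, 94, 98]
  IvoIX (AGGG, off=0): starts [108] → cuts [108]
  MvoVI (TACGAGCC, off=3): starts [12, 48, 159, 171] → cuts [15, 51, 162, 174]
  DwuX (TGGCGTCT, off=6): starts [25, 62, 118, 133] → cuts [31, 68, 124, 139]

All cut coordinates (distinct, sorted): [2, 11, 15, 22, 31, 48, 51, 68, 86, 94, 98, 108, 124, 139, 153, 162, 174]

Fragments:
  [0,2): 2 bp
  [2,11): 9 bp
  [11,15): 4 bp
  [15,22): 7 bp
  [22,31): 9 bp
  [31,48): 17 bp
  [48,51): 3 bp
  [51,68): 17 bp
  [68,86): 18 bp
  [86,94): 8 bp
  [94,98): 4 bp
  [98,108): 10 bp
  [108,124): 16 bp
  [124,139): 15 bp
  [139,153): 14 bp
  [153,162): 9 bp
  [162,174): 12 bp
  [174,180): 6 bp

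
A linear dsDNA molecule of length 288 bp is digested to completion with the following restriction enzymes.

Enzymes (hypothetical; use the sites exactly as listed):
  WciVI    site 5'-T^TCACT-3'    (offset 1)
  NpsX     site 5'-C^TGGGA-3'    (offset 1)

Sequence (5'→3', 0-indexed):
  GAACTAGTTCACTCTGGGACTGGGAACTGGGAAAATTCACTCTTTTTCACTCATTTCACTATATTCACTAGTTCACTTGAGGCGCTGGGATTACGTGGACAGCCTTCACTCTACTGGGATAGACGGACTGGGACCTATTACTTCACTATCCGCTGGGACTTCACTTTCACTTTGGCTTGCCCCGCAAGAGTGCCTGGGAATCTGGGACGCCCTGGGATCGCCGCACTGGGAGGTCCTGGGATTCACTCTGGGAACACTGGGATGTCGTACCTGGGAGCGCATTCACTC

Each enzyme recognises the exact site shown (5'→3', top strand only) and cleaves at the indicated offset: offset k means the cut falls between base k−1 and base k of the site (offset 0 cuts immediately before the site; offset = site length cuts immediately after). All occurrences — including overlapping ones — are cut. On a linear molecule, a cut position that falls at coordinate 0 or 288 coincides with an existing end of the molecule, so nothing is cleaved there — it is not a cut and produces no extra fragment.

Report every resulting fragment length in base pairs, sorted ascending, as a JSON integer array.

Scan for sites:
  WciVI TTCACT/1: at [7, 35, 45, 54, 63, 71, 104, 141, 159, 165, 241, 281] ⇒ [8, 36, 46, 55, 64, 72, 105, 142, 160, 166, 242, 282]
  NpsX CTGGGA/1: at [13, 19, 26, 84, 113, 127, 152, 193, 201, 211, 225, 235, 247, 256, 270] ⇒ [14, 20, 27, 85, 114, 128, 153, 194, 202, 212, 226, 236, 248, 257, 271]

All cut coordinates (distinct, sorted): [8, 14, 20, 27, 36, 46, 55, 64, 72, 85, 105, 114, 128, 142, 153, 160, 166, 194, 202, 212, 226, 236, 242, 248, 257, 271, 282]

Fragment lengths:
  [0,8): 8 bp
  [8,14): 6 bp
  [14,20): 6 bp
  [20,27): 7 bp
  [27,36): 9 bp
  [36,46): 10 bp
  [46,55): 9 bp
  [55,64): 9 bp
  [64,72): 8 bp
  [72,85): 13 bp
  [85,105): 20 bp
  [105,114): 9 bp
  [114,128): 14 bp
  [128,142): 14 bp
  [142,153): 11 bp
  [153,160): 7 bp
  [160,166): 6 bp
  [166,194): 28 bp
  [194,202): 8 bp
  [202,212): 10 bp
  [212,226): 14 bp
  [226,236): 10 bp
  [236,242): 6 bp
  [242,248): 6 bp
  [248,257): 9 bp
  [257,271): 14 bp
  [271,282): 11 bp
  [282,288): 6 bp

[6,6,6,6,6,6,7,7,8,8,8,9,9,9,9,9,10,10,10,11,11,13,14,14,14,14,20,28]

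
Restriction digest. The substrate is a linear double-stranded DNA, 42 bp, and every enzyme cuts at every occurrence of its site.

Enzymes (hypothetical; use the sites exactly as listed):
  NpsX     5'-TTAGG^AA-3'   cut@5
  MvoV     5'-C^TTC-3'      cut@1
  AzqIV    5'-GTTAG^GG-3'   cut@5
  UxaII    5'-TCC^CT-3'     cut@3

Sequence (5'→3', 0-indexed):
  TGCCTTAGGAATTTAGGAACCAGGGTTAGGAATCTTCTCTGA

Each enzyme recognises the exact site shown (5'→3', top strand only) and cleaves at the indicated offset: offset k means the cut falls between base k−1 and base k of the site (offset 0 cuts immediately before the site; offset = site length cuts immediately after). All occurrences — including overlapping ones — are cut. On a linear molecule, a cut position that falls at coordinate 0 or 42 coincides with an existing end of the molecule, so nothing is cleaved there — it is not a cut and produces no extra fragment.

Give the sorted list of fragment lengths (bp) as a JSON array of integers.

[4,8,8,9,13]

Per-enzyme occurrences:
  NpsX TTAGGAA/5: at [4, 12, 25] ⇒ [9, 17, 30]
  MvoV CTTC/1: at [33] ⇒ [34]
  AzqIV (GTTAGGG, off=5): no sites
  UxaII (TCCCT, off=3): no sites

Pooled cuts: [9, 17, 30, 34]

Fragment lengths:
  [0,9): 9 bp
  [9,17): 8 bp
  [17,30): 13 bp
  [30,34): 4 bp
  [34,42): 8 bp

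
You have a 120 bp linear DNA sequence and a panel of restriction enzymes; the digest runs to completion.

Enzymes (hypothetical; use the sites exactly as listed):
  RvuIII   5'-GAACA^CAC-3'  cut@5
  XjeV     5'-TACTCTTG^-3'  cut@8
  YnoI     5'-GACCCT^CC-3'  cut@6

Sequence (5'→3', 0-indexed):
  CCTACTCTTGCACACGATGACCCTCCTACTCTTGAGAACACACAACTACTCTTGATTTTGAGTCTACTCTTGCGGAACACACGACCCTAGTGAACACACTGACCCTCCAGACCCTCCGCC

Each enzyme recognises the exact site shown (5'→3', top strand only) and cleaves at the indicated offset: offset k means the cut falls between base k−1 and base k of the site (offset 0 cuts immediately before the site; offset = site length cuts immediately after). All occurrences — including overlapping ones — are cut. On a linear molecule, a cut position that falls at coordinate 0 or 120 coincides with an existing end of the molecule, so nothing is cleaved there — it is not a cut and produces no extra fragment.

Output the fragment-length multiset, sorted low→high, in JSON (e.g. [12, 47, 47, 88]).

Site scan:
  RvuIII GAACACAC/5: at [35, 74, 91] ⇒ [40, 79, 96]
  XjeV TACTCTTG/8: at [2, 26, 46, 64] ⇒ [10, 34, 54, 72]
  YnoI GACCCTCC/6: at [18, 100, 109] ⇒ [24, 106, 115]

Pooled cuts: [10, 24, 34, 40, 54, 72, 79, 96, 106, 115]

Fragments:
  [0,10): 10 bp
  [10,24): 14 bp
  [24,34): 10 bp
  [34,40): 6 bp
  [40,54): 14 bp
  [54,72): 18 bp
  [72,79): 7 bp
  [79,96): 17 bp
  [96,106): 10 bp
  [106,115): 9 bp
  [115,120): 5 bp

[5,6,7,9,10,10,10,14,14,17,18]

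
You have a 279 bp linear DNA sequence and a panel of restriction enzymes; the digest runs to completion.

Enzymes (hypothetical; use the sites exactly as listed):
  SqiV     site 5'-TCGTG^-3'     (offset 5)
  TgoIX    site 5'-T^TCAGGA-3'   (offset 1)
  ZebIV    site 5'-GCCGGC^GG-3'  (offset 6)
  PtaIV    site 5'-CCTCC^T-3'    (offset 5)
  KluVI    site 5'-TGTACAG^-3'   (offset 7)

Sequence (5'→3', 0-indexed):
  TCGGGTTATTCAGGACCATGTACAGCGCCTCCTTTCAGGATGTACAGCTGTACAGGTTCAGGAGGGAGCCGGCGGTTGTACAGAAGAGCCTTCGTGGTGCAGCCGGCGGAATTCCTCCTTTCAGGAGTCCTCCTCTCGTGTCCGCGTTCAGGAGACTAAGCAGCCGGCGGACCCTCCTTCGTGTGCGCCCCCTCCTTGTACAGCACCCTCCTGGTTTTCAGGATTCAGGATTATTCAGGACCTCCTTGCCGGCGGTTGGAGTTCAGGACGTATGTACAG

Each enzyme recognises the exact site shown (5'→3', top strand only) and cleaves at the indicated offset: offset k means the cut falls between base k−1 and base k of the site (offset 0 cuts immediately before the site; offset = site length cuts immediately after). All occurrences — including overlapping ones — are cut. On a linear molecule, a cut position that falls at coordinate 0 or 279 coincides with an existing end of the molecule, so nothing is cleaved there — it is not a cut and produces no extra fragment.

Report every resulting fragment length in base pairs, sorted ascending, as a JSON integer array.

Site scan:
  SqiV TCGTG/5: at [91, 135, 178] ⇒ [96, 140, 183]
  TgoIX TTCAGGA/1: at [8, 33, 56, 119, 146, 216, 223, 233, 261] ⇒ [9, 34, 57, 120, 147, 217, 224, 234, 262]
  ZebIV GCCGGCGG/6: at [67, 101, 162, 247] ⇒ [73, 107, 168, 253]
  PtaIV CCTCCT/5: at [27, 113, 128, 172, 190, 206, 240] ⇒ [32, 118, 133, 177, 195, 211, 245]
  KluVI TGTACAG/7: at [18, 40, 48, 76, 196, 272] ⇒ [25, 47, 55, 83, 203] (position 279 is a terminus of the linear molecule — no cut)

Pooled cuts: [9, 25, 32, 34, 47, 55, 57, 73, 83, 96, 107, 118, 120, 133, 140, 147, 168, 177, 183, 195, 203, 211, 217, 224, 234, 245, 253, 262]

Fragments:
  [0,9): 9 bp
  [9,25): 16 bp
  [25,32): 7 bp
  [32,34): 2 bp
  [34,47): 13 bp
  [47,55): 8 bp
  [55,57): 2 bp
  [57,73): 16 bp
  [73,83): 10 bp
  [83,96): 13 bp
  [96,107): 11 bp
  [107,118): 11 bp
  [118,120): 2 bp
  [120,133): 13 bp
  [133,140): 7 bp
  [140,147): 7 bp
  [147,168): 21 bp
  [168,177): 9 bp
  [177,183): 6 bp
  [183,195): 12 bp
  [195,203): 8 bp
  [203,211): 8 bp
  [211,217): 6 bp
  [217,224): 7 bp
  [224,234): 10 bp
  [234,245): 11 bp
  [245,253): 8 bp
  [253,262): 9 bp
  [262,279): 17 bp

[2,2,2,6,6,7,7,7,7,8,8,8,8,9,9,9,10,10,11,11,11,12,13,13,13,16,16,17,21]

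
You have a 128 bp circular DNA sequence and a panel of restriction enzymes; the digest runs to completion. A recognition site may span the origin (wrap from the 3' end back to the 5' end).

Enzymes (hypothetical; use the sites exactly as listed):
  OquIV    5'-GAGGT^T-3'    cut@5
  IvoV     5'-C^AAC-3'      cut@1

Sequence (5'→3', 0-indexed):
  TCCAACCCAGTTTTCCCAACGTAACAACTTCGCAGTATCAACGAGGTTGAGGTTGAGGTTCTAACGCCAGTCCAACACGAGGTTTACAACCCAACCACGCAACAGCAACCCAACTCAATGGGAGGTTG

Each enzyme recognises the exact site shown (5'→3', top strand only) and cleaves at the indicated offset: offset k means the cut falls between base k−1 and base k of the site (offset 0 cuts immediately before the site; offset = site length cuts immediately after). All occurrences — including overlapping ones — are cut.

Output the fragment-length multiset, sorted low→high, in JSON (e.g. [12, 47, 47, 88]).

Site scan:
  OquIV GAGGTT/5: at [42, 48, 54, 78, 121] ⇒ [47, 53, 59, 83, 126]
  IvoV CAAC/1: at [2, 16, 24, 38, 72, 86, 91, 99, 105, 110] ⇒ [3, 17, 25, 39, 73, 87, 92, 100, 106, 111]

All cut coordinates (distinct, sorted): [3, 17, 25, 39, 47, 53, 59, 73, 83, 87, 92, 100, 106, 111, 126]

Fragment lengths:
  3→17: 14 bp
  17→25: 8 bp
  25→39: 14 bp
  39→47: 8 bp
  47→53: 6 bp
  53→59: 6 bp
  59→73: 14 bp
  73→83: 10 bp
  83→87: 4 bp
  87→92: 5 bp
  92→100: 8 bp
  100→106: 6 bp
  106→111: 5 bp
  111→126: 15 bp
  126→3 (wrap): 128-126+3 = 5 bp

[4,5,5,5,6,6,6,8,8,8,10,14,14,14,15]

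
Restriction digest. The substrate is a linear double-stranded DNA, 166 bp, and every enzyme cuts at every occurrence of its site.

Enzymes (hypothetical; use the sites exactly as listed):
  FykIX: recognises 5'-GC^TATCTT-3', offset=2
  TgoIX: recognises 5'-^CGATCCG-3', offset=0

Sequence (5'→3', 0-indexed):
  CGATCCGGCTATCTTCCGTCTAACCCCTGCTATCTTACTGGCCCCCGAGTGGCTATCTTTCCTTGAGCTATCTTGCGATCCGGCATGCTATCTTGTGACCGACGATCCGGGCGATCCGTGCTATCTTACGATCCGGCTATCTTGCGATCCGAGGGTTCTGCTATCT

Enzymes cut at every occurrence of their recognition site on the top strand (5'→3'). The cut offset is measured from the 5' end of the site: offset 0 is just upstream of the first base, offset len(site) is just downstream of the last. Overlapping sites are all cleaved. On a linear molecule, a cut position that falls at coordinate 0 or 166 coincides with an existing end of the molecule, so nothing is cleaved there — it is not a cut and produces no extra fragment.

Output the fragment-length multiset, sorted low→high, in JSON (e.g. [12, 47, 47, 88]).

[7,7,7,9,9,9,10,13,14,15,21,22,23]

Site scan:
  FykIX GCTATCTT/2: at [7, 28, 51, 66, 86, 119, 135] ⇒ [9, 30, 53, 68, 88, 121, 137]
  TgoIX CGATCCG/0: at [0, 75, 102, 111, 128, 144] ⇒ [75, 102, 111, 128, 144] (position 0 is a terminus of the linear molecule — no cut)

All cut coordinates (distinct, sorted): [9, 30, 53, 68, 75, 88, 102, 111, 121, 128, 137, 144]

Fragments:
  [0,9): 9 bp
  [9,30): 21 bp
  [30,53): 23 bp
  [53,68): 15 bp
  [68,75): 7 bp
  [75,88): 13 bp
  [88,102): 14 bp
  [102,111): 9 bp
  [111,121): 10 bp
  [121,128): 7 bp
  [128,137): 9 bp
  [137,144): 7 bp
  [144,166): 22 bp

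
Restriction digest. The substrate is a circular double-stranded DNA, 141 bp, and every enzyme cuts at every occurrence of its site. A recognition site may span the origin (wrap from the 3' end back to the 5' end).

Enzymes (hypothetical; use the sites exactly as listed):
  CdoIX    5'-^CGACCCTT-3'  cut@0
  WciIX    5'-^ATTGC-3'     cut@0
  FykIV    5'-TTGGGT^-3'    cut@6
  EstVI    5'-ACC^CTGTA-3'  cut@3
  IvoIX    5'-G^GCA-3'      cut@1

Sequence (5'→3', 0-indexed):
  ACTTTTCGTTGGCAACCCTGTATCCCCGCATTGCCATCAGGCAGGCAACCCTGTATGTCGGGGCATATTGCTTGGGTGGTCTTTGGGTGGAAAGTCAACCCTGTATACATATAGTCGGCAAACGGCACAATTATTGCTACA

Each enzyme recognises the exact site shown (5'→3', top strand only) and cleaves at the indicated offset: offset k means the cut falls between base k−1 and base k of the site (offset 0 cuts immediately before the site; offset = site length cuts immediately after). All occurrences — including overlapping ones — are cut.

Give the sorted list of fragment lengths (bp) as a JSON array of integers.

Site scan:
  CdoIX (CGACCCTT, off=0): no sites
  WciIX (ATTGC, off=0): starts [29, 66, 132] → cuts [29, 66, 132]
  FykIV (TTGGGT, off=6): starts [71, 82] → cuts [77, 88]
  EstVI (ACCCTGTA, off=3): starts [14, 47, 97] → cuts [17, 50, 100]
  IvoIX (GGCA, off=1): starts [10, 39, 43, 61, 116, 123] → cuts [11, 40, 44, 62, 117, 124]

Pooled cuts: [11, 17, 29, 40, 44, 50, 62, 66, 77, 88, 100, 117, 124, 132]

Fragment lengths:
  11→17: 6 bp
  17→29: 12 bp
  29→40: 11 bp
  40→44: 4 bp
  44→50: 6 bp
  50→62: 12 bp
  62→66: 4 bp
  66→77: 11 bp
  77→88: 11 bp
  88→100: 12 bp
  100→117: 17 bp
  117→124: 7 bp
  124→132: 8 bp
  132→11 (wrap): 141-132+11 = 20 bp

[4,4,6,6,7,8,11,11,11,12,12,12,17,20]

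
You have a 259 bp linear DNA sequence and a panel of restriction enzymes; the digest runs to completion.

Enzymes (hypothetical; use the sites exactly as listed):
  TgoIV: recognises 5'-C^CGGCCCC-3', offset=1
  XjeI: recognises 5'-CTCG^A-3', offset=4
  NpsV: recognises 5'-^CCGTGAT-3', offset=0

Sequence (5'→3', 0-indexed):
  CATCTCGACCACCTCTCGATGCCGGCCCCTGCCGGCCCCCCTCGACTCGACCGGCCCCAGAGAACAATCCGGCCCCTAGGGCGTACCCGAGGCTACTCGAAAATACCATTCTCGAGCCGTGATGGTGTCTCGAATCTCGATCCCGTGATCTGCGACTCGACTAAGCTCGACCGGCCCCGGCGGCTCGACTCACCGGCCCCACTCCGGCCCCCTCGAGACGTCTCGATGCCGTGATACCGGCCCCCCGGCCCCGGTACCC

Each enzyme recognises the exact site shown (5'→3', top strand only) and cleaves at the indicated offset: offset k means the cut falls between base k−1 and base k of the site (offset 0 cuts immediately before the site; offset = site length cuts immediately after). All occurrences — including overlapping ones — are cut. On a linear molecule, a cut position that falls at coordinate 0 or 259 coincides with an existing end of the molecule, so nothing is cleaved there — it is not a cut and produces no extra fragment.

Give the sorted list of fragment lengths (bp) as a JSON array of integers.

Scan for sites:
  TgoIV CCGGCCCC/1: at [21, 31, 50, 68, 170, 192, 203, 236, 244] ⇒ [22, 32, 51, 69, 171, 193, 204, 237, 245]
  XjeI CTCGA/4: at [3, 14, 40, 45, 95, 110, 128, 135, 155, 165, 183, 211, 221] ⇒ [7, 18, 44, 49, 99, 114, 132, 139, 159, 169, 187, 215, 225]
  NpsV CCGTGAT/0: at [116, 142, 228] ⇒ [116, 142, 228]

Pooled cuts: [7, 18, 22, 32, 44, 49, 51, 69, 99, 114, 116, 132, 139, 142, 159, 169, 171, 187, 193, 204, 215, 225, 228, 237, 245]

Fragment lengths:
  [0,7): 7 bp
  [7,18): 11 bp
  [18,22): 4 bp
  [22,32): 10 bp
  [32,44): 12 bp
  [44,49): 5 bp
  [49,51): 2 bp
  [51,69): 18 bp
  [69,99): 30 bp
  [99,114): 15 bp
  [114,116): 2 bp
  [116,132): 16 bp
  [132,139): 7 bp
  [139,142): 3 bp
  [142,159): 17 bp
  [159,169): 10 bp
  [169,171): 2 bp
  [171,187): 16 bp
  [187,193): 6 bp
  [193,204): 11 bp
  [204,215): 11 bp
  [215,225): 10 bp
  [225,228): 3 bp
  [228,237): 9 bp
  [237,245): 8 bp
  [245,259): 14 bp

[2,2,2,3,3,4,5,6,7,7,8,9,10,10,10,11,11,11,12,14,15,16,16,17,18,30]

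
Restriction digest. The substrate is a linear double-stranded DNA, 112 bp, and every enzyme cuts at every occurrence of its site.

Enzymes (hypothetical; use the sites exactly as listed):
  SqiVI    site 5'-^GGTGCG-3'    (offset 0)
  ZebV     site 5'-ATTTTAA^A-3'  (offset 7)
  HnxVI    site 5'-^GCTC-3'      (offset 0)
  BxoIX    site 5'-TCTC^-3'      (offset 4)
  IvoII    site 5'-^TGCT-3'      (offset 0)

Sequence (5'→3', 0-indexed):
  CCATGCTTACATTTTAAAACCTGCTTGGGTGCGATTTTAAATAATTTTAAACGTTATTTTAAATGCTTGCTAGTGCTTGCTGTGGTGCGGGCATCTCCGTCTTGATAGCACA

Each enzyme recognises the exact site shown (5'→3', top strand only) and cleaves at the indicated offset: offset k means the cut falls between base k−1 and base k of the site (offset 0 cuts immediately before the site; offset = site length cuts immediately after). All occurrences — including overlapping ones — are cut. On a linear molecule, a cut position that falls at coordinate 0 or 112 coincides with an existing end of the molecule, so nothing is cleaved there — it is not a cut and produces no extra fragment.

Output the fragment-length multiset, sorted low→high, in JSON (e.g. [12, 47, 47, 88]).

Site scan:
  SqiVI GGTGCG/0: at [27, 83] ⇒ [27, 83]
  ZebV ATTTTAAA/7: at [10, 33, 43, 55] ⇒ [17, 40, 50, 62]
  HnxVI (GCTC, off=0): no sites
  BxoIX TCTC/4: at [93] ⇒ [97]
  IvoII TGCT/0: at [3, 21, 63, 67, 73, 77] ⇒ [3, 21, 63, 67, 73, 77]

All cut coordinates (distinct, sorted): [3, 17, 21, 27, 40, 50, 62, 63, 67, 73, 77, 83, 97]

Fragment lengths:
  [0,3): 3 bp
  [3,17): 14 bp
  [17,21): 4 bp
  [21,27): 6 bp
  [27,40): 13 bp
  [40,50): 10 bp
  [50,62): 12 bp
  [62,63): 1 bp
  [63,67): 4 bp
  [67,73): 6 bp
  [73,77): 4 bp
  [77,83): 6 bp
  [83,97): 14 bp
  [97,112): 15 bp

[1,3,4,4,4,6,6,6,10,12,13,14,14,15]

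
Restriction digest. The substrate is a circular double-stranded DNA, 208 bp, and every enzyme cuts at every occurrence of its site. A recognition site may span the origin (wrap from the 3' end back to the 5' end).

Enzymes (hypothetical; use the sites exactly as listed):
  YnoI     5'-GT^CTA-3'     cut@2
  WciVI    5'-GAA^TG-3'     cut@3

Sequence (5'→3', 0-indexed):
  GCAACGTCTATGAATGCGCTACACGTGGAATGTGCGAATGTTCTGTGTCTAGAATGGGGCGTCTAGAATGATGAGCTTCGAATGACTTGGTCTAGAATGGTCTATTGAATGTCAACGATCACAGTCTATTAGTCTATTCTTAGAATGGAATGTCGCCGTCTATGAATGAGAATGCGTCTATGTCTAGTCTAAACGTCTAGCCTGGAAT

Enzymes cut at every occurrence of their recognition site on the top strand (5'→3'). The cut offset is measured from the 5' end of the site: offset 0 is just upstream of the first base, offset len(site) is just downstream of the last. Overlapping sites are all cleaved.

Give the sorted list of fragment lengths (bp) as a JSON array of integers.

Scan for sites:
  YnoI GTCTA/2: at [5, 46, 60, 89, 99, 123, 131, 157, 175, 181, 186, 194] ⇒ [7, 48, 62, 91, 101, 125, 133, 159, 177, 183, 188, 196]
  WciVI GAATG/3: at [11, 27, 35, 51, 65, 79, 94, 106, 142, 147, 163, 169, 204] ⇒ [14, 30, 38, 54, 68, 82, 97, 109, 145, 150, 166, 172, 207]

Pooled cuts: [7, 14, 30, 38, 48, 54, 62, 68, 82, 91, 97, 101, 109, 125, 133, 145, 150, 159, 166, 172, 177, 183, 188, 196, 207]

Fragments:
  7→14: 7 bp
  14→30: 16 bp
  30→38: 8 bp
  38→48: 10 bp
  48→54: 6 bp
  54→62: 8 bp
  62→68: 6 bp
  68→82: 14 bp
  82→91: 9 bp
  91→97: 6 bp
  97→101: 4 bp
  101→109: 8 bp
  109→125: 16 bp
  125→133: 8 bp
  133→145: 12 bp
  145→150: 5 bp
  150→159: 9 bp
  159→166: 7 bp
  166→172: 6 bp
  172→177: 5 bp
  177→183: 6 bp
  183→188: 5 bp
  188→196: 8 bp
  196→207: 11 bp
  207→7 (wrap): 208-207+7 = 8 bp

[4,5,5,5,6,6,6,6,6,7,7,8,8,8,8,8,8,9,9,10,11,12,14,16,16]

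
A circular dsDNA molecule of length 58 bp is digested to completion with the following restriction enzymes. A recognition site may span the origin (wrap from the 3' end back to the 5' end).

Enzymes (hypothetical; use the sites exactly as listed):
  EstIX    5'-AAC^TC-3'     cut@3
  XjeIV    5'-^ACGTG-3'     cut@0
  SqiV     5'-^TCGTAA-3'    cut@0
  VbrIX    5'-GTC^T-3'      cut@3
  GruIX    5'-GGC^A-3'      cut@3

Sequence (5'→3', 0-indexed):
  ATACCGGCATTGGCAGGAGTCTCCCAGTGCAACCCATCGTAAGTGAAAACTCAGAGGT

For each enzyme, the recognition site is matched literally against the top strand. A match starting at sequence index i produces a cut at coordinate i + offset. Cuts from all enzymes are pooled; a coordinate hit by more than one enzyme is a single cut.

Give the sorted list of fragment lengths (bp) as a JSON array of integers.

Scan for sites:
  EstIX AACTC/3: at [47] ⇒ [50]
  XjeIV (ACGTG, off=0): no sites
  SqiV TCGTAA/0: at [36] ⇒ [36]
  VbrIX GTCT/3: at [18] ⇒ [21]
  GruIX GGCA/3: at [5, 11] ⇒ [8, 14]

Pooled cuts: [8, 14, 21, 36, 50]

Fragment lengths:
  8→14: 6 bp
  14→21: 7 bp
  21→36: 15 bp
  36→50: 14 bp
  50→8 (wrap): 58-50+8 = 16 bp

[6,7,14,15,16]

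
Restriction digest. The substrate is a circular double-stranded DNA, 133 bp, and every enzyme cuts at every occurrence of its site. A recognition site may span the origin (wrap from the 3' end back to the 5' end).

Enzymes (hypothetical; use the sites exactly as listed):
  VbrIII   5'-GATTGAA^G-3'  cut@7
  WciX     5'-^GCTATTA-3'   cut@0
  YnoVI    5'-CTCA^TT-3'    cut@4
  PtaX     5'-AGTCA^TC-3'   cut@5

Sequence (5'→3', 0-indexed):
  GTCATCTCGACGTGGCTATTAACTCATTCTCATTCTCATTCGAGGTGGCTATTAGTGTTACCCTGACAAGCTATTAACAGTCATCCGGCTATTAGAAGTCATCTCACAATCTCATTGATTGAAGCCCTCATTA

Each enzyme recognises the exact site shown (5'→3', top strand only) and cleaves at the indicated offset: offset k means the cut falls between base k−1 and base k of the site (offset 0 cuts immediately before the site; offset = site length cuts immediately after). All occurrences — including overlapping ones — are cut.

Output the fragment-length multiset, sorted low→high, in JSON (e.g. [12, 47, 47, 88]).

[4,6,6,7,7,9,9,10,12,13,14,14,22]

Per-enzyme occurrences:
  VbrIII GATTGAAG/7: at [116] ⇒ [123]
  WciX GCTATTA/0: at [14, 47, 69, 87] ⇒ [14, 47, 69, 87]
  YnoVI CTCATT/4: at [22, 28, 34, 110, 126] ⇒ [26, 32, 38, 114, 130]
  PtaX AGTCATC/5: at [78, 96, 132] ⇒ [4, 83, 101]

All cut coordinates (distinct, sorted): [4, 14, 26, 32, 38, 47, 69, 83, 87, 101, 114, 123, 130]

Fragments:
  4→14: 10 bp
  14→26: 12 bp
  26→32: 6 bp
  32→38: 6 bp
  38→47: 9 bp
  47→69: 22 bp
  69→83: 14 bp
  83→87: 4 bp
  87→101: 14 bp
  101→114: 13 bp
  114→123: 9 bp
  123→130: 7 bp
  130→4 (wrap): 133-130+4 = 7 bp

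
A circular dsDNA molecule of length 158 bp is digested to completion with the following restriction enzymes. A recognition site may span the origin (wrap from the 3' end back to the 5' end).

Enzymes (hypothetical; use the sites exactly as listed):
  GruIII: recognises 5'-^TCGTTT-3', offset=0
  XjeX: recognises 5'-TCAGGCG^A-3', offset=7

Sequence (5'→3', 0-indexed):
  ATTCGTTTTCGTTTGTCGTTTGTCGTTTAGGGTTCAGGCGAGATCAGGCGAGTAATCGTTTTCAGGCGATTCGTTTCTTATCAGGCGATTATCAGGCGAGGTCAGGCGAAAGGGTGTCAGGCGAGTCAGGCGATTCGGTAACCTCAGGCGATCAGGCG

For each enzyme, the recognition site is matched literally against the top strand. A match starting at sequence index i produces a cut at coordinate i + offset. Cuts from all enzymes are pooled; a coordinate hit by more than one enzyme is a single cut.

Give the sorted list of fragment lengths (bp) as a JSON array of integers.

[2,2,5,6,7,7,8,9,10,10,11,13,15,17,18,18]

Site scan:
  GruIII (TCGTTT, off=0): starts [2, 8, 15, 22, 55, 70] → cuts [2, 8, 15, 22, 55, 70]
  XjeX (TCAGGCGA, off=7): starts [33, 43, 61, 80, 91, 101, 116, 125, 143, 151] → cuts [0, 40, 50, 68, 87, 98, 108, 123, 132, 150]

All cut coordinates (distinct, sorted): [0, 2, 8, 15, 22, 40, 50, 55, 68, 70, 87, 98, 108, 123, 132, 150]

Fragment lengths:
  0→2: 2 bp
  2→8: 6 bp
  8→15: 7 bp
  15→22: 7 bp
  22→40: 18 bp
  40→50: 10 bp
  50→55: 5 bp
  55→68: 13 bp
  68→70: 2 bp
  70→87: 17 bp
  87→98: 11 bp
  98→108: 10 bp
  108→123: 15 bp
  123→132: 9 bp
  132→150: 18 bp
  150→0 (wrap): 158-150+0 = 8 bp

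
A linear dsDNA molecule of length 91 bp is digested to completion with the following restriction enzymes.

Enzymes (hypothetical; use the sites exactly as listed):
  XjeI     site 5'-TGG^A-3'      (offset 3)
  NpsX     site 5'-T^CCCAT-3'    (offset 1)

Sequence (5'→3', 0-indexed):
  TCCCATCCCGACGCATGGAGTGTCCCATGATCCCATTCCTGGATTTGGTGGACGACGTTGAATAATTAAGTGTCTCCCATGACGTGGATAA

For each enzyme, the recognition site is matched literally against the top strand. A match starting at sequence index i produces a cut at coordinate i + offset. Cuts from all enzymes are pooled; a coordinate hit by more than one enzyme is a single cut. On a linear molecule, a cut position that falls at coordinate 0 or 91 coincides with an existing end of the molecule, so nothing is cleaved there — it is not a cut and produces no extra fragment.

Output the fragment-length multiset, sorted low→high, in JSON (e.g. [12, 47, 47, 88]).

Site scan:
  XjeI (TGGA, off=3): starts [15, 39, 48, 84] → cuts [18, 42, 51, 87]
  NpsX (TCCCAT, off=1): starts [0, 22, 30, 74] → cuts [1, 23, 31, 75]

All cut coordinates (distinct, sorted): [1, 18, 23, 31, 42, 51, 75, 87]

Fragments:
  [0,1): 1 bp
  [1,18): 17 bp
  [18,23): 5 bp
  [23,31): 8 bp
  [31,42): 11 bp
  [42,51): 9 bp
  [51,75): 24 bp
  [75,87): 12 bp
  [87,91): 4 bp

[1,4,5,8,9,11,12,17,24]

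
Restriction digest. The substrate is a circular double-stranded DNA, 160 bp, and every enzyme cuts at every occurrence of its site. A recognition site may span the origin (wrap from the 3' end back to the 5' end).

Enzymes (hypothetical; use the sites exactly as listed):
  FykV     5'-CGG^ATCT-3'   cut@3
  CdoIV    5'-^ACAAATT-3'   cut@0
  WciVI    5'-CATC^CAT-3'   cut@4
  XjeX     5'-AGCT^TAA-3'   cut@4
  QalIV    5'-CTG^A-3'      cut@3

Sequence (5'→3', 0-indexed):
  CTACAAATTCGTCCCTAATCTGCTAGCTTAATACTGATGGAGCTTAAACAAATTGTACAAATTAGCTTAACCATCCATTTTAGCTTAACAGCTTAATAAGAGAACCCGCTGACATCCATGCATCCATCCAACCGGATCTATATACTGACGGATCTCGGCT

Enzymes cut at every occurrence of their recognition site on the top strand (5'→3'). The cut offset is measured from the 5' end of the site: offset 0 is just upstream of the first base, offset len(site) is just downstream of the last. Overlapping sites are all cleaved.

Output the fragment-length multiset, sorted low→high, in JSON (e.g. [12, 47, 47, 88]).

[3,4,5,8,8,8,8,8,9,10,11,11,11,12,18,26]

Site scan:
  FykV CGGATCT/3: at [132, 148] ⇒ [135, 151]
  CdoIV ACAAATT/0: at [2, 47, 56] ⇒ [2, 47, 56]
  WciVI CATCCAT/4: at [71, 112, 120] ⇒ [75, 116, 124]
  XjeX AGCTTAA/4: at [24, 40, 63, 81, 89] ⇒ [28, 44, 67, 85, 93]
  QalIV CTGA/3: at [33, 108, 144] ⇒ [36, 111, 147]

All cut coordinates (distinct, sorted): [2, 28, 36, 44, 47, 56, 67, 75, 85, 93, 111, 116, 124, 135, 147, 151]

Fragments:
  2→28: 26 bp
  28→36: 8 bp
  36→44: 8 bp
  44→47: 3 bp
  47→56: 9 bp
  56→67: 11 bp
  67→75: 8 bp
  75→85: 10 bp
  85→93: 8 bp
  93→111: 18 bp
  111→116: 5 bp
  116→124: 8 bp
  124→135: 11 bp
  135→147: 12 bp
  147→151: 4 bp
  151→2 (wrap): 160-151+2 = 11 bp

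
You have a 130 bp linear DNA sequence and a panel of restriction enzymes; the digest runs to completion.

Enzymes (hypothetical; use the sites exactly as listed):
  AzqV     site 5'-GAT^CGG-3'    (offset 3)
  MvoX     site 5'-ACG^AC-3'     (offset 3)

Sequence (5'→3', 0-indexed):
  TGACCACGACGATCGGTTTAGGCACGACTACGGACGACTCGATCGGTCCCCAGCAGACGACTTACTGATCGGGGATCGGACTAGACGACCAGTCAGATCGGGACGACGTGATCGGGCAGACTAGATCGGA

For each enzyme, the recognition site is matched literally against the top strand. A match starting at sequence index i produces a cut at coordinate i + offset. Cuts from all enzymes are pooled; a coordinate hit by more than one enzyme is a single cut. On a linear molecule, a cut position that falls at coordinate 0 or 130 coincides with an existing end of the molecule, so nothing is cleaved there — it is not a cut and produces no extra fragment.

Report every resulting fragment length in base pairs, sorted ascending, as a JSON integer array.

Per-enzyme occurrences:
  AzqV (GATCGG, off=3): starts [10, 40, 66, 73, 95, 109, 123] → cuts [13, 43, 69, 76, 98, 112, 126]
  MvoX (ACGAC, off=3): starts [5, 23, 33, 56, 84, 102] → cuts [8, 26, 36, 59, 87, 105]

All cut coordinates (distinct, sorted): [8, 13, 26, 36, 43, 59, 69, 76, 87, 98, 105, 112, 126]

Fragment lengths:
  [0,8): 8 bp
  [8,13): 5 bp
  [13,26): 13 bp
  [26,36): 10 bp
  [36,43): 7 bp
  [43,59): 16 bp
  [59,69): 10 bp
  [69,76): 7 bp
  [76,87): 11 bp
  [87,98): 11 bp
  [98,105): 7 bp
  [105,112): 7 bp
  [112,126): 14 bp
  [126,130): 4 bp

[4,5,7,7,7,7,8,10,10,11,11,13,14,16]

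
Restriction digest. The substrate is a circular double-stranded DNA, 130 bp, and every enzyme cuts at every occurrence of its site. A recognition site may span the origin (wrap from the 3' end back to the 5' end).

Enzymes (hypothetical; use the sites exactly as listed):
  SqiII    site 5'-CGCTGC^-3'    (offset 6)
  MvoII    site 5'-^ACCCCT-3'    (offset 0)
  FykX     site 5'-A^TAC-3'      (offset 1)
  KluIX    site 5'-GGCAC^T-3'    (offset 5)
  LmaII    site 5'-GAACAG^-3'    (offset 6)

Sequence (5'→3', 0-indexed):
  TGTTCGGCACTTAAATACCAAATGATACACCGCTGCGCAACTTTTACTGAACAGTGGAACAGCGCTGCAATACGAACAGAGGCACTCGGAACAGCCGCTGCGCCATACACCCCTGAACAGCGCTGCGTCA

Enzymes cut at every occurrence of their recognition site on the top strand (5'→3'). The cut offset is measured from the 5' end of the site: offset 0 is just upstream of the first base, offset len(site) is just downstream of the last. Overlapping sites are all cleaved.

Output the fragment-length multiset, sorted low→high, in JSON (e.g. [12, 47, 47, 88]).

[2,3,4,5,6,6,6,7,8,9,9,10,11,12,14,18]

Scan for sites:
  SqiII (CGCTGC, off=6): starts [30, 62, 95, 120] → cuts [36, 68, 101, 126]
  MvoII (ACCCCT, off=0): starts [108] → cuts [108]
  FykX (ATAC, off=1): starts [14, 24, 69, 104] → cuts [15, 25, 70, 105]
  KluIX (GGCACT, off=5): starts [5, 80] → cuts [10, 85]
  LmaII (GAACAG, off=6): starts [48, 56, 73, 88, 114] → cuts [54, 62, 79, 94, 120]

Pooled cuts: [10, 15, 25, 36, 54, 62, 68, 70, 79, 85, 94, 101, 105, 108, 120, 126]

Fragment lengths:
  10→15: 5 bp
  15→25: 10 bp
  25→36: 11 bp
  36→54: 18 bp
  54→62: 8 bp
  62→68: 6 bp
  68→70: 2 bp
  70→79: 9 bp
  79→85: 6 bp
  85→94: 9 bp
  94→101: 7 bp
  101→105: 4 bp
  105→108: 3 bp
  108→120: 12 bp
  120→126: 6 bp
  126→10 (wrap): 130-126+10 = 14 bp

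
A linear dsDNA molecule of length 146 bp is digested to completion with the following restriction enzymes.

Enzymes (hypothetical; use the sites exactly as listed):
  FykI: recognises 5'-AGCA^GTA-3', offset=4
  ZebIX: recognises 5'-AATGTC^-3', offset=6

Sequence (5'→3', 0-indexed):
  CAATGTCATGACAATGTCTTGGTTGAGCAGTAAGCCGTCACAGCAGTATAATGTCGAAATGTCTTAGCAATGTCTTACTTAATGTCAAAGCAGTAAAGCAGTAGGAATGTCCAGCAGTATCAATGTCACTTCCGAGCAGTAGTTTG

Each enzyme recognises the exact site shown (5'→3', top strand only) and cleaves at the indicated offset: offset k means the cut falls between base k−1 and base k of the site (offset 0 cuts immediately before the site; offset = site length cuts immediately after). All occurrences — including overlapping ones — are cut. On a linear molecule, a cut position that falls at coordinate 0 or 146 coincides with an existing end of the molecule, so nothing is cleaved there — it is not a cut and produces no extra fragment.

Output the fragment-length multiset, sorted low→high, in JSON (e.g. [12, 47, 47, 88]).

Scan for sites:
  FykI AGCAGTA/4: at [25, 41, 88, 96, 112, 134] ⇒ [29, 45, 92, 100, 116, 138]
  ZebIX AATGTC/6: at [1, 12, 49, 57, 68, 80, 105, 121] ⇒ [7, 18, 55, 63, 74, 86, 111, 127]

Pooled cuts: [7, 18, 29, 45, 55, 63, 74, 86, 92, 100, 111, 116, 127, 138]

Fragment lengths:
  [0,7): 7 bp
  [7,18): 11 bp
  [18,29): 11 bp
  [29,45): 16 bp
  [45,55): 10 bp
  [55,63): 8 bp
  [63,74): 11 bp
  [74,86): 12 bp
  [86,92): 6 bp
  [92,100): 8 bp
  [100,111): 11 bp
  [111,116): 5 bp
  [116,127): 11 bp
  [127,138): 11 bp
  [138,146): 8 bp

[5,6,7,8,8,8,10,11,11,11,11,11,11,12,16]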